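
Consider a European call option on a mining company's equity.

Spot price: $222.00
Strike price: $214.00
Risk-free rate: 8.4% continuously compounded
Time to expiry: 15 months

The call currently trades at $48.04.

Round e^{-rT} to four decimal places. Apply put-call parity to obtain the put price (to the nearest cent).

$18.70

exp(−rT) = exp(−0.084·1.25) = 0.9003
Put-call parity: C − P = S − K·e^(−rT) = 222 − 214·0.9003 = 222 − 192.6642 = 29.3358
P = C − (C − P) = 48.04 − (29.3358) = 18.7042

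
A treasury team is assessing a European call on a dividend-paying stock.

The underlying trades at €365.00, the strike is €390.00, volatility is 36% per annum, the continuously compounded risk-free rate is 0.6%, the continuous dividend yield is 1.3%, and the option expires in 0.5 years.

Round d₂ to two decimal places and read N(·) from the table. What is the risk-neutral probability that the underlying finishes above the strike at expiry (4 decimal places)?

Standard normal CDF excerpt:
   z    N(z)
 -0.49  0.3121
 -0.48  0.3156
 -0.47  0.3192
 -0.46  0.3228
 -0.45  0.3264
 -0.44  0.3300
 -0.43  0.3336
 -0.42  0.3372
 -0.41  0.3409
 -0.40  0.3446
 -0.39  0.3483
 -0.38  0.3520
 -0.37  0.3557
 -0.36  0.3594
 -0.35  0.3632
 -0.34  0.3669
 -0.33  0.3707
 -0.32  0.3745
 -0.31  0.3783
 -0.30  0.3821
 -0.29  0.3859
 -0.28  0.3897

σ√T = 0.36 × 0.7071 = 0.2546
d₁ = [ln(365/390) + (0.006 − 0.013 + ½·0.36²)·0.5] / (σ√T) = (-0.0662 + 0.0289) / 0.2546 = -0.1467 ≈ -0.15
d₂ = -0.1467 − 0.2546 = -0.4013 ≈ -0.40
Risk-neutral Pr[S_T > K] = N(d₂) = N(-0.40) = 0.3446

0.3446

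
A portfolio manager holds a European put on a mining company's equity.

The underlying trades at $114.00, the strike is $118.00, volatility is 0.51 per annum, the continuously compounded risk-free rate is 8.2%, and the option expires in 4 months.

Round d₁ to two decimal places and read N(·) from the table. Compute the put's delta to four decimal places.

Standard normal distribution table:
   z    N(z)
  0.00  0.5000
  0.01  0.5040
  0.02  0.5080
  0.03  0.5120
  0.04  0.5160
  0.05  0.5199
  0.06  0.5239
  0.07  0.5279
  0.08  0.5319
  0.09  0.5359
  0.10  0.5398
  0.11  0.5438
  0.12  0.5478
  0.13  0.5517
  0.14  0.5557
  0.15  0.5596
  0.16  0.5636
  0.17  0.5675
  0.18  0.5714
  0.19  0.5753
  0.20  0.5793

-0.4522

σ√T = 0.51·√0.3333 = 0.2944
d₁ = [ln(114/118) + (0.082 + 0.51²/2)·0.3333] / 0.2944 = [-0.0345 + 0.0707] / 0.2944 = 0.1229 which rounds to 0.12
N(d₁) = N(0.12) = 0.5478
Δ_put = N(d₁) − 1 = 0.5478 − 1 = -0.4522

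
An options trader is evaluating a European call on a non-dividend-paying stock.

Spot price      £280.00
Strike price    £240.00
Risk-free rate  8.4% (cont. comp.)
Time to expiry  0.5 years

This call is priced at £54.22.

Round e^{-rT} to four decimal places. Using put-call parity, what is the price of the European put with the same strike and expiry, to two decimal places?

£4.36

exp(−rT) = exp(−0.084·0.5) = 0.9589
Put-call parity: C − P = S − K·e^(−rT) = 280 − 240·0.9589 = 280 − 230.1360 = 49.8640
P = C − (C − P) = 54.22 − (49.8640) = 4.3560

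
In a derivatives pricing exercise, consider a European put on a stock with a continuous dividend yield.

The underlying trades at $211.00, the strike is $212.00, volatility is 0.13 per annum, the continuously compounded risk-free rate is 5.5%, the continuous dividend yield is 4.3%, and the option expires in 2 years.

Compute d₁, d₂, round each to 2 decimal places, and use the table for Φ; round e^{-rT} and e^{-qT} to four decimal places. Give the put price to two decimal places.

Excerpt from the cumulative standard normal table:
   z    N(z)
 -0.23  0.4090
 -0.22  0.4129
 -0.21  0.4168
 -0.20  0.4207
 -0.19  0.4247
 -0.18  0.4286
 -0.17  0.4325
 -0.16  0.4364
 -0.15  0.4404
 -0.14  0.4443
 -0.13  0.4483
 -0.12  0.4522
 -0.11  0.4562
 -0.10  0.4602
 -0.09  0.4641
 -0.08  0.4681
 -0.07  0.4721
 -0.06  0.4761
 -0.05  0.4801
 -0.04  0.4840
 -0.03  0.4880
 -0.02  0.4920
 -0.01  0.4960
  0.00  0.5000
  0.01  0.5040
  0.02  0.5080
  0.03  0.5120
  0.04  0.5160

σ√T = 0.13·√2 = 0.1838
d₁ = [ln(211/212) + (0.055 − 0.043 + 0.13²/2)·2] / 0.1838 = [-0.0047 + 0.0409] / 0.1838 = 0.1967 which rounds to 0.20
d₂ = d₁ − σ√T = 0.1967 − 0.1838 = 0.0129 which rounds to 0.01
exp(−qT) = exp(−0.043·2) = 0.9176;  exp(−rT) = exp(−0.055·2) = 0.8958
N(−d₂) = N(-0.01) = 0.4960;  N(−d₁) = N(-0.20) = 0.4207
P = 212·0.8958·0.4960 − 211·0.9176·0.4207 = 94.1952 − 81.4532 = 12.7419

$12.74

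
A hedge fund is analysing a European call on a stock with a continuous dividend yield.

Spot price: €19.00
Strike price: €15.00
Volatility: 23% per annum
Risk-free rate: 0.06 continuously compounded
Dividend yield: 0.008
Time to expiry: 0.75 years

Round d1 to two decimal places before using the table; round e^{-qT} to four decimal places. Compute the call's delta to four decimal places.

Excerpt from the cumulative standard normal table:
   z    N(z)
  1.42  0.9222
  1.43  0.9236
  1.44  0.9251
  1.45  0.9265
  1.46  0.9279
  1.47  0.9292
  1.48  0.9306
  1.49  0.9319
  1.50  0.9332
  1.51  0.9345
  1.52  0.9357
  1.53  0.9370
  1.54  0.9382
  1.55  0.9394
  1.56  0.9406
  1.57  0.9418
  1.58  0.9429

0.9250

σ√T = 0.23 × 0.8660 = 0.1992
d₁ = [ln(19/15) + (0.06 − 0.008 + 0.23²/2)·0.75] / 0.1992 = [0.2364 + 0.0588] / 0.1992 = 1.4822 ⇒ 1.48
N(d₁) = N(1.48) = 0.9306
Δ_call = e^(−qT)·N(d₁) = 0.9940·0.9306 = 0.9250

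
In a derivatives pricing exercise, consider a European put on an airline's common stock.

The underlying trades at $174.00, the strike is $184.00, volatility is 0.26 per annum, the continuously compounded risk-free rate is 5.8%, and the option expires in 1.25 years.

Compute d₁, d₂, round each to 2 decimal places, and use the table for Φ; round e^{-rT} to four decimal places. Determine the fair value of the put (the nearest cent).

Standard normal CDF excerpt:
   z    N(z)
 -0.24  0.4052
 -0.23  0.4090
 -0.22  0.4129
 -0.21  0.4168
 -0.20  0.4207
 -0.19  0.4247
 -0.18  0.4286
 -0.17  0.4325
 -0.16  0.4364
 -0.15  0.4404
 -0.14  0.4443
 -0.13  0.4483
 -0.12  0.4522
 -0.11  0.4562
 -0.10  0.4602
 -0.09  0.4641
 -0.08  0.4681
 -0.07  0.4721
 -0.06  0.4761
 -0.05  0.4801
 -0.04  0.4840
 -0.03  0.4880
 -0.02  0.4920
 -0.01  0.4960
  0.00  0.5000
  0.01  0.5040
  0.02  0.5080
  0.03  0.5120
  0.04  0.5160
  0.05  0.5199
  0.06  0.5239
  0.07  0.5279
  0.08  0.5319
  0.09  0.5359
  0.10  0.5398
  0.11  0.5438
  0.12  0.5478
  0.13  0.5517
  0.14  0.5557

T = 1.25;  σ√T = 0.2907
d₁ = [ln(174/184) + (0.058 + 0.26²/2)·1.25] / 0.2907 = [-0.0559 + 0.1148] / 0.2907 = 0.2025 which rounds to 0.20
d₂ = d₁ − σ√T = 0.2025 − 0.2907 = -0.0882 which rounds to -0.09
e^(−rT) = e^(−0.058·1.25) = 0.9301
N(−d₂) = N(0.09) = 0.5359;  N(−d₁) = N(-0.20) = 0.4207
P = 184·0.9301·0.5359 − 174·0.4207 = 91.7131 − 73.2018 = 18.5113

$18.51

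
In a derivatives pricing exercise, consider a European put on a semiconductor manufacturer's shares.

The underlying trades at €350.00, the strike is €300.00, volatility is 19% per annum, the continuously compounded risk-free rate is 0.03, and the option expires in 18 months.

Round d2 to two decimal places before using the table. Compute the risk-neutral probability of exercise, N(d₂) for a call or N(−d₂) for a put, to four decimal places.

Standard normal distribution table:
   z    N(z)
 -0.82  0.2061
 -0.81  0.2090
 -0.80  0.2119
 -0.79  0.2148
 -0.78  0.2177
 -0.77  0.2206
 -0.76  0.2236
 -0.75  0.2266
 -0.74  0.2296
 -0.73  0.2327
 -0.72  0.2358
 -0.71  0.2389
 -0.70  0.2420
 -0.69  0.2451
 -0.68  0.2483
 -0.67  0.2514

0.2296

T = 1.5;  σ√T = 0.2327
d₁ = [ln(350/300) + (0.03 + 0.19²/2)·1.5] / 0.2327 = [0.1542 + 0.0721] / 0.2327 = 0.9722 ⇒ 0.97
d₂ = d₁ − σ√T = 0.9722 − 0.2327 = 0.7395 ⇒ 0.74
Pr(exercise) under Q = N(−d₂) = N(-0.74) = 0.2296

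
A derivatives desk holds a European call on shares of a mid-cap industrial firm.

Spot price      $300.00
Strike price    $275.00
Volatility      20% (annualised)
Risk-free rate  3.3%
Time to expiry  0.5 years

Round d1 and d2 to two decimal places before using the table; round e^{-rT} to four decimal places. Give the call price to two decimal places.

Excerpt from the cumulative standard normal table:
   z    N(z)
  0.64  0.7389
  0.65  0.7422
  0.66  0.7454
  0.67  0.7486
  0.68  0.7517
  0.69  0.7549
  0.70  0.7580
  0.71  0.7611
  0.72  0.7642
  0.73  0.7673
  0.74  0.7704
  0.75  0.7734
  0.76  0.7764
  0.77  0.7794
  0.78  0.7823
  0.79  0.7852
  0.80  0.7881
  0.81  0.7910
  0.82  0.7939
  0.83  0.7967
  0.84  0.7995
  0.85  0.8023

T = 0.5;  σ√T = 0.1414
d₁ = [ln(300/275) + (0.033 + ½·0.2²)·0.5] / (σ√T) = (0.0870 + 0.0265) / 0.1414 = 0.8026 → 0.80
d₂ = 0.8026 − 0.1414 = 0.6612 → 0.66
exp(−rT) = exp(−0.033·0.5) = 0.9836
C = 300·N(0.80) − 275·0.9836·N(0.66) = 300·0.7881 − 275·0.9836·0.7454 = 236.4300 − 201.6232 = 34.8068

$34.81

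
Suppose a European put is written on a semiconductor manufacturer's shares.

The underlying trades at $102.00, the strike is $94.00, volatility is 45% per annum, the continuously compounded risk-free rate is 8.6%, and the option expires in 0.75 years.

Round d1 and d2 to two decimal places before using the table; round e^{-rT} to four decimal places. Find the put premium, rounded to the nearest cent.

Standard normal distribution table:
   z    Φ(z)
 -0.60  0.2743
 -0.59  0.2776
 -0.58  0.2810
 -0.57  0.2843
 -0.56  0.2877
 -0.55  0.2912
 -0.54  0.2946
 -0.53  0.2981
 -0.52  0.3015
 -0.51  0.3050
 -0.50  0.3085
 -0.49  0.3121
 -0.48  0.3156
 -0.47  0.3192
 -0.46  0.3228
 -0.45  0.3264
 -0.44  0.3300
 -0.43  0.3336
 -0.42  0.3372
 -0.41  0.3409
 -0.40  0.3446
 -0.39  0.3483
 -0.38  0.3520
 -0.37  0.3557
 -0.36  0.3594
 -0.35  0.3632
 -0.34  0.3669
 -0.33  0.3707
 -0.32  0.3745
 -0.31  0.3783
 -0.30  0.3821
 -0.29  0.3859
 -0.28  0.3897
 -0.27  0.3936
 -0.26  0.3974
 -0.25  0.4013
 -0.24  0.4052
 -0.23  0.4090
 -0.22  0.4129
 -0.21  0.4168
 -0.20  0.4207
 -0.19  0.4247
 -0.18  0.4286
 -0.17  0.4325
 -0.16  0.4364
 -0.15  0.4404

σ√T = 0.45 × 0.8660 = 0.3897
d₁ = [ln(102/94) + (0.086 + ½·0.45²)·0.75] / (σ√T) = (0.0817 + 0.1404) / 0.3897 = 0.5699 ≈ 0.57
d₂ = 0.5699 − 0.3897 = 0.1802 ≈ 0.18
e^(−rT) = e^(−0.086·0.75) = 0.9375
N(−d₂) = N(-0.18) = 0.4286;  N(−d₁) = N(-0.57) = 0.2843
P = 94·0.9375·0.4286 − 102·0.2843 = 37.7704 − 28.9986 = 8.7718

$8.77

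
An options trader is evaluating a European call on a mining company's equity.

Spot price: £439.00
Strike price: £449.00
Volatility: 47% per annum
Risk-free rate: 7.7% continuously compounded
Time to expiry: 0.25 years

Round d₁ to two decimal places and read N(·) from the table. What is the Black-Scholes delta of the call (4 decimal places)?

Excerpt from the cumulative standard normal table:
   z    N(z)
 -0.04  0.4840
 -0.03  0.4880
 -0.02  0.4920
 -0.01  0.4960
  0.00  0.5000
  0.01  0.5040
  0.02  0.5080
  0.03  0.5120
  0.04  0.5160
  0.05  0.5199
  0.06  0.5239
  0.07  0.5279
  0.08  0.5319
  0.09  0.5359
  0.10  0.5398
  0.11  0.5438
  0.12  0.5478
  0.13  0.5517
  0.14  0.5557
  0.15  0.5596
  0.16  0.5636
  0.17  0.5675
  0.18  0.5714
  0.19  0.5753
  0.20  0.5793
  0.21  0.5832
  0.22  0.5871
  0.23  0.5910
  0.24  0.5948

σ√T = 0.47·√0.25 = 0.2350
d₁ = [ln(439/449) + (0.077 + 0.47²/2)·0.25] / 0.2350 = [-0.0225 + 0.0469] / 0.2350 = 0.1036 → 0.10
N(d₁) = N(0.10) = 0.5398
Δ_call = N(d₁) = 0.5398

0.5398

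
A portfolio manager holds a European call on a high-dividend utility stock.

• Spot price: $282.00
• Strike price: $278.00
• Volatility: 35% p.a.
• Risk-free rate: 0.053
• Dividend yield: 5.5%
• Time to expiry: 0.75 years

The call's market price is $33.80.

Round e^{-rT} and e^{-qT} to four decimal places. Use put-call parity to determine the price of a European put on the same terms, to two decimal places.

exp(−qT) = exp(−0.055·0.75) = 0.9596;  exp(−rT) = exp(−0.053·0.75) = 0.9610
Put-call parity: C − P = S·e^(−qT) − K·e^(−rT) = 282·0.9596 − 278·0.9610 = 270.6072 − 267.1580 = 3.4492
P = C − (C − P) = 33.80 − (3.4492) = 30.3508

$30.35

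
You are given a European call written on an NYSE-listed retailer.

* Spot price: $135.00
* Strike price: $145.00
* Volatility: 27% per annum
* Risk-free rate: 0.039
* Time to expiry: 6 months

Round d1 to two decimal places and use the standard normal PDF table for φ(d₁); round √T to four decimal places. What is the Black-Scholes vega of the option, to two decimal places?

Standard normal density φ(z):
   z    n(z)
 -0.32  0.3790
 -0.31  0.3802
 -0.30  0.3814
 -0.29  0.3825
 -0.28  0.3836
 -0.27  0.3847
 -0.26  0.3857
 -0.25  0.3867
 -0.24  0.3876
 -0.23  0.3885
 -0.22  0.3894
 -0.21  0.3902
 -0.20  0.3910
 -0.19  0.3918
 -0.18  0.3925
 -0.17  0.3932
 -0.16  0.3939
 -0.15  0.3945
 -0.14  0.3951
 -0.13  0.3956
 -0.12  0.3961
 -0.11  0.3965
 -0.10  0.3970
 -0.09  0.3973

37.47

σ√T = 0.27·√0.5 = 0.1909
ln(S/K) + (r + σ²/2)T = ln(135/145) + (0.039 + 0.27²/2)·0.5 = -0.0715 + 0.0377 = -0.0337
d₁ = -0.0337 / 0.1909 = -0.1767 ⇒ -0.18
√T = √0.5 = 0.7071
φ(d₁) = φ(-0.18) = 0.3925
vega = S·φ(d₁)·√T = 135·0.3925·0.7071 = 37.4675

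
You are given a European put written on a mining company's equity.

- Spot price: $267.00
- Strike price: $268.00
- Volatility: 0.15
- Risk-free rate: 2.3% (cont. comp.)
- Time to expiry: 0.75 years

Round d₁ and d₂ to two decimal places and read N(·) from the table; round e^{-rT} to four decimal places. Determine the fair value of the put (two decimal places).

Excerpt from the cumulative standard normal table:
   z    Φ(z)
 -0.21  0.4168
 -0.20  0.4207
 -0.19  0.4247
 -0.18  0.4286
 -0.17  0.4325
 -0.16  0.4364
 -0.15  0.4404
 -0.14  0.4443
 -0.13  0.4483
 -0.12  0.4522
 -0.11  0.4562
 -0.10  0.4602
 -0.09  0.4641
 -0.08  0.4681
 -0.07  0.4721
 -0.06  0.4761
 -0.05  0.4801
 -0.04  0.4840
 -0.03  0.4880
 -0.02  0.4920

σ√T = 0.15·√0.75 = 0.1299
d₁ = [ln(267/268) + (0.023 + 0.15²/2)·0.75] / 0.1299 = [-0.0037 + 0.0257] / 0.1299 = 0.1690 ≈ 0.17
d₂ = d₁ − σ√T = 0.1690 − 0.1299 = 0.0391 ≈ 0.04
e^(−rT) = e^(−0.023·0.75) = 0.9829
N(−d₂) = N(-0.04) = 0.4840;  N(−d₁) = N(-0.17) = 0.4325
P = 268·0.9829·0.4840 − 267·0.4325 = 127.4939 − 115.4775 = 12.0164

$12.02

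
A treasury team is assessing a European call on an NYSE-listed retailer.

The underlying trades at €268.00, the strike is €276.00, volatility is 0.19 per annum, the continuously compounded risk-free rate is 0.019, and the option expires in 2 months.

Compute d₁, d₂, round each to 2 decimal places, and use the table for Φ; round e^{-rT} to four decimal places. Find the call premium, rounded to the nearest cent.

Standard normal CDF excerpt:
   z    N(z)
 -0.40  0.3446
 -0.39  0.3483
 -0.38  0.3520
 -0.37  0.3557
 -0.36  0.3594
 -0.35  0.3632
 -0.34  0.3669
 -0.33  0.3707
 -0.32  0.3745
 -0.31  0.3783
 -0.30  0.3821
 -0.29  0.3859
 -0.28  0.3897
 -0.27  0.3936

€5.56

σ√T = 0.19 × 0.4082 = 0.0776
d₁ = [ln(268/276) + (0.019 + ½·0.19²)·0.1667] / (σ√T) = (-0.0294 + 0.0062) / 0.0776 = -0.2996 which rounds to -0.30
d₂ = -0.2996 − 0.0776 = -0.3772 which rounds to -0.38
exp(−rT) = exp(−0.019·0.1667) = 0.9968
N(d₁) = N(-0.30) = 0.3821;  N(d₂) = N(-0.38) = 0.3520
C = 268·0.3821 − 276·0.9968·0.3520 = 102.4028 − 96.8411 = 5.5617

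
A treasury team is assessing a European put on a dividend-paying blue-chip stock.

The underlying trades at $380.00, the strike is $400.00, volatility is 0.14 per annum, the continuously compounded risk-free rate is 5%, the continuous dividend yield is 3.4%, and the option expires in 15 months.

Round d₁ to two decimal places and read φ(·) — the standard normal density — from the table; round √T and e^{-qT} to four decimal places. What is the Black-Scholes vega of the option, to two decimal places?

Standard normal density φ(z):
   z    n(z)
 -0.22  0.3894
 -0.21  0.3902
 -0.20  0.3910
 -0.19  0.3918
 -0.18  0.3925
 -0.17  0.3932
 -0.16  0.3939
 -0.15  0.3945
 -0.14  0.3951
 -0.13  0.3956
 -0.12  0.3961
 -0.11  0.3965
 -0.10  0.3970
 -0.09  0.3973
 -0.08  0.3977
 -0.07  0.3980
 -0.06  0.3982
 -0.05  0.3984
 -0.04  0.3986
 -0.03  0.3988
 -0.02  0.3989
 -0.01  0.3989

σ√T = 0.14·√1.25 = 0.1565
d₁ = [ln(380/400) + (0.05 − 0.034 + ½·0.14²)·1.25] / (σ√T) = (-0.0513 + 0.0323) / 0.1565 = -0.1217 ≈ -0.12
√T = √1.25 = 1.1180
φ(d₁) = φ(-0.12) = 0.3961
exp(−qT) = exp(−0.034·1.25) = 0.9584
vega = S·exp(−qT)·φ(d₁)·√T = 380·0.9584·0.3961·1.1180 = 161.2787
(The call has the same vega.)

161.28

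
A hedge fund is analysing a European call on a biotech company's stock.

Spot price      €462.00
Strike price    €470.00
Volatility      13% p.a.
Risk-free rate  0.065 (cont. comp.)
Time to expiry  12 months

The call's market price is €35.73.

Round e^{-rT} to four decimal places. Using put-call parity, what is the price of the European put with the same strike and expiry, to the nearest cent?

€14.17

exp(−rT) = exp(−0.065·1) = 0.9371
Put-call parity: C − P = S − K·e^(−rT) = 462 − 470·0.9371 = 462 − 440.4370 = 21.5630
P = C − (C − P) = 35.73 − (21.5630) = 14.1670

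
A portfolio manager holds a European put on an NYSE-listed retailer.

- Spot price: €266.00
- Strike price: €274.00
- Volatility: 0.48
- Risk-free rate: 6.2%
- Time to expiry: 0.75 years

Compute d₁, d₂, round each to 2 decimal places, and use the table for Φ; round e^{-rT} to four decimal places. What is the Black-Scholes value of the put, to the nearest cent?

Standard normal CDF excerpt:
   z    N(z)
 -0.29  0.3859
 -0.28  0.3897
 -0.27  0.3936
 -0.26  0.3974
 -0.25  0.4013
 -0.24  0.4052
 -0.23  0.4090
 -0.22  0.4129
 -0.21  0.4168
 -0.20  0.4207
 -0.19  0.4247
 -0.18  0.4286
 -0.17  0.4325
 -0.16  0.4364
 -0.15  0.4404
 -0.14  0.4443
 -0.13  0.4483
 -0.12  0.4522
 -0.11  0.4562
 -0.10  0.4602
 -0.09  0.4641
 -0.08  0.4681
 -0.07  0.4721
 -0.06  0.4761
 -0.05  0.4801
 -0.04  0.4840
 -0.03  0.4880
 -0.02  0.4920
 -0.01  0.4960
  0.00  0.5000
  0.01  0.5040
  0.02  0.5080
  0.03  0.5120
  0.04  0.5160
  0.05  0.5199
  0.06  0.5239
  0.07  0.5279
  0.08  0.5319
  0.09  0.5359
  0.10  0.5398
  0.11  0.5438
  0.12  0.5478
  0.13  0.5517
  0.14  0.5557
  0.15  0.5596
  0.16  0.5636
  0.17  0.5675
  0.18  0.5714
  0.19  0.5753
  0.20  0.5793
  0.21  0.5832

T = 0.75;  σ√T = 0.4157
d₁ = [ln(266/274) + (0.062 + ½·0.48²)·0.75] / (σ√T) = (-0.0296 + 0.1329) / 0.4157 = 0.2484 ≈ 0.25
d₂ = 0.2484 − 0.4157 = -0.1673 ≈ -0.17
e^(−rT) = e^(−0.062·0.75) = 0.9546
N(−d₂) = N(0.17) = 0.5675;  N(−d₁) = N(-0.25) = 0.4013
P = 274·0.9546·0.5675 − 266·0.4013 = 148.4355 − 106.7458 = 41.6897

€41.69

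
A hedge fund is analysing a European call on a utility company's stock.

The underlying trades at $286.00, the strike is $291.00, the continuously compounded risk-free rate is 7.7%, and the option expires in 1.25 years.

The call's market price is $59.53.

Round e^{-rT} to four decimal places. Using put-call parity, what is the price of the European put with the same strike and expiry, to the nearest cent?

e^(−rT) = e^(−0.077·1.25) = 0.9082
Put-call parity: C − P = S − K·e^(−rT) = 286 − 291·0.9082 = 286 − 264.2862 = 21.7138
P = C − (C − P) = 59.53 − (21.7138) = 37.8162

$37.82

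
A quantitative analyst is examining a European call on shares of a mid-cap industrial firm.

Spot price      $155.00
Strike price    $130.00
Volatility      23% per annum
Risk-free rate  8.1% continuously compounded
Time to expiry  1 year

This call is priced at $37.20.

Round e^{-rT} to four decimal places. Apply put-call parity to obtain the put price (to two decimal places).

$2.09

exp(−rT) = exp(−0.081·1) = 0.9222
Put-call parity: C − P = S − K·e^(−rT) = 155 − 130·0.9222 = 155 − 119.8860 = 35.1140
P = C − (C − P) = 37.20 − (35.1140) = 2.0860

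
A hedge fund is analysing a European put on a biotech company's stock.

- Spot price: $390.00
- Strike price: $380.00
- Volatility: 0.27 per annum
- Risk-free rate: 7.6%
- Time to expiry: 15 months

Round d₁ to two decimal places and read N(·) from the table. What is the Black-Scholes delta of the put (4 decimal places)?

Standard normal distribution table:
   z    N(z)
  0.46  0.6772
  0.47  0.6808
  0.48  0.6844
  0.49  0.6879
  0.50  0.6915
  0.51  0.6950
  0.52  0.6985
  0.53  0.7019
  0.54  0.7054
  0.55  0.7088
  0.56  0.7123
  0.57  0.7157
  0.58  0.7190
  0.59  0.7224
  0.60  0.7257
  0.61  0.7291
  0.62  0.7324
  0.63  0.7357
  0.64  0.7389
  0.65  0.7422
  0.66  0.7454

σ√T = 0.27·√1.25 = 0.3019
d₁ = [ln(390/380) + (0.076 + 0.27²/2)·1.25] / 0.3019 = [0.0260 + 0.1406] / 0.3019 = 0.5517 ⇒ 0.55
N(d₁) = N(0.55) = 0.7088
Δ_put = N(d₁) − 1 = 0.7088 − 1 = -0.2912

-0.2912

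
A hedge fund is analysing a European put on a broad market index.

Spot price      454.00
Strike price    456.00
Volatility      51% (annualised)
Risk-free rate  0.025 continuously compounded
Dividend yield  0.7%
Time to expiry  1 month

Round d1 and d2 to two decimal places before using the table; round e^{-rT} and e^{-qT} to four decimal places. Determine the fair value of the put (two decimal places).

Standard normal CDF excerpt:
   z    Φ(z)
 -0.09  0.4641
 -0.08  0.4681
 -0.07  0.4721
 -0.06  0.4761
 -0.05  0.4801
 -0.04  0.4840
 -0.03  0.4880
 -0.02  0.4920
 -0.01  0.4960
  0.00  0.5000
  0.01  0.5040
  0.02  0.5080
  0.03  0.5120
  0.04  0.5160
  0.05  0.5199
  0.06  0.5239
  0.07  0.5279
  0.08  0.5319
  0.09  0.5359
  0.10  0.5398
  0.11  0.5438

σ√T = 0.51 × 0.2887 = 0.1472
d₁ = [ln(454/456) + (0.025 − 0.007 + 0.51²/2)·0.08333] / 0.1472 = [-0.0044 + 0.0123] / 0.1472 = 0.0539 → 0.05
d₂ = d₁ − σ√T = 0.0539 − 0.1472 = -0.0933 → -0.09
exp(−qT) = exp(−0.007·0.08333) = 0.9994;  exp(−rT) = exp(−0.025·0.08333) = 0.9979
P = 456·0.9979·N(0.09) − 454·0.9994·N(-0.05) = 456·0.9979·0.5359 − 454·0.9994·0.4801 = 243.8572 − 217.8346 = 26.0226

26.02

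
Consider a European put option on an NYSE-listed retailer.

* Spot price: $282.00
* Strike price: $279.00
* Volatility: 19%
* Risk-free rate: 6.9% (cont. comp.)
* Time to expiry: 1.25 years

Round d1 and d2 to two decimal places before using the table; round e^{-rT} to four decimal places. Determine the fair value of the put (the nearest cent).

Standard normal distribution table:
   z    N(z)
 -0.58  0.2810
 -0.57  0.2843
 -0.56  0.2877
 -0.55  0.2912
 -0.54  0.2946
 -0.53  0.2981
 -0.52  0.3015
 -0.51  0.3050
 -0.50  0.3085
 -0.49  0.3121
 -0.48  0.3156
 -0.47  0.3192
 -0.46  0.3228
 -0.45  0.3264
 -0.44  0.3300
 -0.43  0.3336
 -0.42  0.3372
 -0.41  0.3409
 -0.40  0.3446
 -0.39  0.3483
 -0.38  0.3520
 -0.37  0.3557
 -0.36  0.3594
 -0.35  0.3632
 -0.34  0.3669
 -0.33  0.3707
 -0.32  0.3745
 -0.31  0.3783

$11.83

σ√T = 0.19 × 1.1180 = 0.2124
d₁ = [ln(282/279) + (0.069 + 0.19²/2)·1.25] / 0.2124 = [0.0107 + 0.1088] / 0.2124 = 0.5626 which rounds to 0.56
d₂ = d₁ − σ√T = 0.5626 − 0.2124 = 0.3502 which rounds to 0.35
e^(−rT) = e^(−0.069·1.25) = 0.9174
P = 279·0.9174·N(-0.35) − 282·N(-0.56) = 279·0.9174·0.3632 − 282·0.2877 = 92.9627 − 81.1314 = 11.8313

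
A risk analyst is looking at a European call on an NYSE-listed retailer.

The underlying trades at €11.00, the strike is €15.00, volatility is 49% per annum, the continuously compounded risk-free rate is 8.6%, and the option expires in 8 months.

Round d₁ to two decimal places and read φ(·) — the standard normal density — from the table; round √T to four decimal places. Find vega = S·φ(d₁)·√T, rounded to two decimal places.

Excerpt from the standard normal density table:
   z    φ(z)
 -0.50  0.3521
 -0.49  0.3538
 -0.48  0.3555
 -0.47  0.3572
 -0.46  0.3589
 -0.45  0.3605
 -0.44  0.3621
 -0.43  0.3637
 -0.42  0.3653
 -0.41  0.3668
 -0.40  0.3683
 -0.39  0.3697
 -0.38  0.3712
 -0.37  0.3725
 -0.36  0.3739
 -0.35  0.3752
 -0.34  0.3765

3.27

σ√T = 0.49 × 0.8165 = 0.4001
ln(S/K) + (r + σ²/2)T = ln(11/15) + (0.086 + 0.49²/2)·0.6667 = -0.3102 + 0.1374 = -0.1728
d₁ = -0.1728 / 0.4001 = -0.4319 ⇒ -0.43
√T = √0.6667 = 0.8165
φ(d₁) = φ(-0.43) = 0.3637
vega = S·φ(d₁)·√T = 11·0.3637·0.8165 = 3.2666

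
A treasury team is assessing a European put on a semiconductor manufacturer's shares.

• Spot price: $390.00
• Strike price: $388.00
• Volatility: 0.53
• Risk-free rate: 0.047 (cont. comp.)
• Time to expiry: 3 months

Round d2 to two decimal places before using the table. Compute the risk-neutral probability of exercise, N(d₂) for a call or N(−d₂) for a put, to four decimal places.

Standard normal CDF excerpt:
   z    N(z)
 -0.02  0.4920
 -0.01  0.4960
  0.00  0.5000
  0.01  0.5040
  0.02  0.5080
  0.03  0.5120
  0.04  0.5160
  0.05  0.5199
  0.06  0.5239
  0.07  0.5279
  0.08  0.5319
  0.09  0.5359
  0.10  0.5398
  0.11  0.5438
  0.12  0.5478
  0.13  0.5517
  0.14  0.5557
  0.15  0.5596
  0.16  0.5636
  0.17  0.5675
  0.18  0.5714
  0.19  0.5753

0.5279

T = 0.25;  σ√T = 0.2650
d₁ = [ln(390/388) + (0.047 + ½·0.53²)·0.25] / (σ√T) = (0.0051 + 0.0469) / 0.2650 = 0.1962 ⇒ 0.20
d₂ = 0.1962 − 0.2650 = -0.0688 ⇒ -0.07
Risk-neutral Pr[S_T < K] = N(−d₂) = N(0.07) = 0.5279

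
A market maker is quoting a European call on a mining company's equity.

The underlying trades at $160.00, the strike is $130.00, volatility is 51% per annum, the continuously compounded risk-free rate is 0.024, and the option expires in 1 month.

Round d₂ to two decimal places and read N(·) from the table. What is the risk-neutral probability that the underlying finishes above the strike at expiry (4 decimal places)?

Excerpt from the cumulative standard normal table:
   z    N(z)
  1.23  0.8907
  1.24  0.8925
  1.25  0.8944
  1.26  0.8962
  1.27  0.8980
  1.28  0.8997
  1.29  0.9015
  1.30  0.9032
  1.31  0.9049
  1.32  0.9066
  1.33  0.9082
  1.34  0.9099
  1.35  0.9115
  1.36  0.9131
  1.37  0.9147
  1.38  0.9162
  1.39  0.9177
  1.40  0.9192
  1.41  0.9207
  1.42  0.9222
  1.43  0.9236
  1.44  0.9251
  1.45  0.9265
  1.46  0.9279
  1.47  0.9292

0.9115

σ√T = 0.51 × 0.2887 = 0.1472
d₁ = [ln(160/130) + (0.024 + 0.51²/2)·0.08333] / 0.1472 = [0.2076 + 0.0128] / 0.1472 = 1.4976 ⇒ 1.50
d₂ = d₁ − σ√T = 1.4976 − 0.1472 = 1.3503 ⇒ 1.35
Pr(exercise) under Q = N(d₂) = 0.9115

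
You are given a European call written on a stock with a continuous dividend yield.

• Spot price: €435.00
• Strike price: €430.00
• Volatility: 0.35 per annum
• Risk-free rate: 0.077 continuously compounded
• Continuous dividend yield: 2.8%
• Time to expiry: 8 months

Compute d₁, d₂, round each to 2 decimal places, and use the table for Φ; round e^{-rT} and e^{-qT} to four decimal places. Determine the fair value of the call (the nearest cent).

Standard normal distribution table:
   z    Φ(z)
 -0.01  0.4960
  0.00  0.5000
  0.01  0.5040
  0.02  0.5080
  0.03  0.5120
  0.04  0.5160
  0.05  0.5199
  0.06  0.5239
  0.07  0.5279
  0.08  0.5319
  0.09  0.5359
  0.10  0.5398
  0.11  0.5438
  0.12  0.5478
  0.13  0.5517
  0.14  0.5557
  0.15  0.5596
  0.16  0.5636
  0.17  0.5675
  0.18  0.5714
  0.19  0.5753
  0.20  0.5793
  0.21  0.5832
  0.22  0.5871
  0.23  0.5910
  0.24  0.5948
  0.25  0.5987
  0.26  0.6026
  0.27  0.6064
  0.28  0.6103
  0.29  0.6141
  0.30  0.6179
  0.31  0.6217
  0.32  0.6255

σ√T = 0.35·√0.6667 = 0.2858
ln(S/K) + (r − q + σ²/2)T = ln(435/430) + (0.077 − 0.028 + 0.35²/2)·0.6667 = 0.0116 + 0.0735 = 0.0851
d₁ = 0.0851 / 0.2858 = 0.2977 which rounds to 0.30
d₂ = d₁ − σ√T = 0.2977 − 0.2858 = 0.0119 which rounds to 0.01
e^(−qT) = e^(−0.028·0.6667) = 0.9815;  e^(−rT) = e^(−0.077·0.6667) = 0.9500
C = 435·0.9815·N(0.30) − 430·0.9500·N(0.01) = 435·0.9815·0.6179 − 430·0.9500·0.5040 = 263.8139 − 205.8840 = 57.9299

€57.93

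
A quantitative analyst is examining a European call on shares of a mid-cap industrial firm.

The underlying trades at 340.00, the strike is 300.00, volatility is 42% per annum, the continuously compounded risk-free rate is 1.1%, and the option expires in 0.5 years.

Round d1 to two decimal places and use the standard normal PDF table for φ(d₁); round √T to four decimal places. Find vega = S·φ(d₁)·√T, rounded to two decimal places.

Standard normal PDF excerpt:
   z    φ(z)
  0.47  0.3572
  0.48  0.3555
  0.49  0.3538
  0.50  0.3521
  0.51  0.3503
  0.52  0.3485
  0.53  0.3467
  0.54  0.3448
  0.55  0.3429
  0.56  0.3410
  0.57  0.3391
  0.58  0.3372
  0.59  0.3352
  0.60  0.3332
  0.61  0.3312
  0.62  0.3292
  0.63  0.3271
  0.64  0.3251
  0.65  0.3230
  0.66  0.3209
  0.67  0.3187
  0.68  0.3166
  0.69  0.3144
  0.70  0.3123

σ√T = 0.42 × 0.7071 = 0.2970
d₁ = [ln(340/300) + (0.011 + 0.42²/2)·0.5] / 0.2970 = [0.1252 + 0.0496] / 0.2970 = 0.5885 ≈ 0.59
√T = √0.5 = 0.7071
φ(d₁) = φ(0.59) = 0.3352
vega = S·φ(d₁)·√T = 340·0.3352·0.7071 = 80.5868

80.59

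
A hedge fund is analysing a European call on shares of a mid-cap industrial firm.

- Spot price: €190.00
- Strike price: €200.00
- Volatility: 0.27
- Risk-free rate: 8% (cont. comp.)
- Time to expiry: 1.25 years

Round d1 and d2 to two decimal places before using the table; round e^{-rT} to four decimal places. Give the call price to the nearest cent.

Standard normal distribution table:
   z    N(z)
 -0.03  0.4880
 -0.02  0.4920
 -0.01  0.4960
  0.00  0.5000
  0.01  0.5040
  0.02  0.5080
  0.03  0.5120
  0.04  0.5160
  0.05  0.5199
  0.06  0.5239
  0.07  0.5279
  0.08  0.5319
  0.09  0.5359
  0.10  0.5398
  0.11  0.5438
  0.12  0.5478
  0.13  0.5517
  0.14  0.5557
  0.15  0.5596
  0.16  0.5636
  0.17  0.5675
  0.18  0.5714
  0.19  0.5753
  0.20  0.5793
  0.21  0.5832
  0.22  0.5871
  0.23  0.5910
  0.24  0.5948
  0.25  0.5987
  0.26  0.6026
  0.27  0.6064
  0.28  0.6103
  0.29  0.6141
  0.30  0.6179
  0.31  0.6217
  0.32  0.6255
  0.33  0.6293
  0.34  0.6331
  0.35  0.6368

σ√T = 0.27·√1.25 = 0.3019
ln(S/K) + (r + σ²/2)T = ln(190/200) + (0.08 + 0.27²/2)·1.25 = -0.0513 + 0.1456 = 0.0943
d₁ = 0.0943 / 0.3019 = 0.3123 which rounds to 0.31
d₂ = d₁ − σ√T = 0.3123 − 0.3019 = 0.0104 which rounds to 0.01
e^(−rT) = e^(−0.08·1.25) = 0.9048
N(d₁) = N(0.31) = 0.6217;  N(d₂) = N(0.01) = 0.5040
C = 190·0.6217 − 200·0.9048·0.5040 = 118.1230 − 91.2038 = 26.9192

€26.92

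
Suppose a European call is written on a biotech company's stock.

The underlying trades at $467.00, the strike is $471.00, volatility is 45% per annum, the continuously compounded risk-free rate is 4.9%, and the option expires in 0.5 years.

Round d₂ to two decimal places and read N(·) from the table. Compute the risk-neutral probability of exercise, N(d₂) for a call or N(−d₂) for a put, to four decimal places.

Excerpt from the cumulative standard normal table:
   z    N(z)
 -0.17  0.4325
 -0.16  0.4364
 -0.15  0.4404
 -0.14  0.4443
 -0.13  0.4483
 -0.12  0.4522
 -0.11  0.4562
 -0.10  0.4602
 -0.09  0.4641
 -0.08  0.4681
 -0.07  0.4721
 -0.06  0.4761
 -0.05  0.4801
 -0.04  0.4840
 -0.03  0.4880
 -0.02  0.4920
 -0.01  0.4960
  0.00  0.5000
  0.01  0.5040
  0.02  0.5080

0.4562

σ√T = 0.45·√0.5 = 0.3182
d₁ = [ln(467/471) + (0.049 + 0.45²/2)·0.5] / 0.3182 = [-0.0085 + 0.0751] / 0.3182 = 0.2093 → 0.21
d₂ = d₁ − σ√T = 0.2093 − 0.3182 = -0.1089 → -0.11
Risk-neutral Pr[S_T > K] = N(d₂) = N(-0.11) = 0.4562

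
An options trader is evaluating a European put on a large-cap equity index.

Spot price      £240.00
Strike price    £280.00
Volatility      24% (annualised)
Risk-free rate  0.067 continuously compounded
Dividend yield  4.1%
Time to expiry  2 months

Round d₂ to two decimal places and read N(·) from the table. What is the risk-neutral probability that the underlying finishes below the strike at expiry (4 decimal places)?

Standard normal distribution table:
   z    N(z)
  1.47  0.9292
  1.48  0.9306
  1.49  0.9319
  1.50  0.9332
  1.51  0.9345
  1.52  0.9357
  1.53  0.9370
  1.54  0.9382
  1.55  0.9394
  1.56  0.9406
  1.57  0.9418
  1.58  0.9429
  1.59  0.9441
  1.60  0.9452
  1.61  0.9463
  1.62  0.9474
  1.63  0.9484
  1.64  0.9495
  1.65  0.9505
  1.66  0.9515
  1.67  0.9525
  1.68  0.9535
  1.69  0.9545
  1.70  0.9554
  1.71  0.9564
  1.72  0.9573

σ√T = 0.24 × 0.4082 = 0.0980
d₁ = [ln(240/280) + (0.067 − 0.041 + ½·0.24²)·0.1667] / (σ√T) = (-0.1542 + 0.0091) / 0.0980 = -1.4801 which rounds to -1.48
d₂ = -1.4801 − 0.0980 = -1.5781 which rounds to -1.58
Pr(exercise) under Q = N(−d₂) = N(1.58) = 0.9429

0.9429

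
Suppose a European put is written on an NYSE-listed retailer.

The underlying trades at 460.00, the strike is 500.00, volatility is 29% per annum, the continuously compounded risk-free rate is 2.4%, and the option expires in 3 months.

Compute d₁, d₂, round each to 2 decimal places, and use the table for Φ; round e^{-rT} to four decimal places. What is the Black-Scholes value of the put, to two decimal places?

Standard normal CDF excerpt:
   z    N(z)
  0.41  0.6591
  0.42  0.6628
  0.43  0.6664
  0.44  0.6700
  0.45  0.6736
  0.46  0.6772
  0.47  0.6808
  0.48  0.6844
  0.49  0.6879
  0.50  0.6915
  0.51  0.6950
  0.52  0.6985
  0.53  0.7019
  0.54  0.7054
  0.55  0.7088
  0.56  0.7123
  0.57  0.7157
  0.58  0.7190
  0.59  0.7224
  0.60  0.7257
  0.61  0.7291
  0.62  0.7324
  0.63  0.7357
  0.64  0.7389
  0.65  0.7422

σ√T = 0.29·√0.25 = 0.1450
d₁ = [ln(460/500) + (0.024 + 0.29²/2)·0.25] / 0.1450 = [-0.0834 + 0.0165] / 0.1450 = -0.4612 which rounds to -0.46
d₂ = d₁ − σ√T = -0.4612 − 0.1450 = -0.6062 which rounds to -0.61
exp(−rT) = exp(−0.024·0.25) = 0.9940
N(−d₂) = N(0.61) = 0.7291;  N(−d₁) = N(0.46) = 0.6772
P = 500·0.9940·0.7291 − 460·0.6772 = 362.3627 − 311.5120 = 50.8507

50.85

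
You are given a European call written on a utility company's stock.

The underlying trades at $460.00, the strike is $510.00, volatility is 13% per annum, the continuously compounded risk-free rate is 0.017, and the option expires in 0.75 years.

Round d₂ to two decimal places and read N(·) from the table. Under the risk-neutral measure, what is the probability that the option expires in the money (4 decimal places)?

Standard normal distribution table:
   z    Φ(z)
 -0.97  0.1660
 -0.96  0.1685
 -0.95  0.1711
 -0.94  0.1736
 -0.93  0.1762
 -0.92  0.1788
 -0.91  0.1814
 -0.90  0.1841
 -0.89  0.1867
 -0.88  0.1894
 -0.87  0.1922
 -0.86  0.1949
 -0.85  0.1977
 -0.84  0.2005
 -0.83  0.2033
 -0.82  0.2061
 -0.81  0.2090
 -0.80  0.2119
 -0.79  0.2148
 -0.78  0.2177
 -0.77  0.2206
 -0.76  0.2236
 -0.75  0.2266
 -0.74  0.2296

0.1949

σ√T = 0.13 × 0.8660 = 0.1126
d₁ = [ln(460/510) + (0.017 + 0.13²/2)·0.75] / 0.1126 = [-0.1032 + 0.0191] / 0.1126 = -0.7470 which rounds to -0.75
d₂ = d₁ − σ√T = -0.7470 − 0.1126 = -0.8596 which rounds to -0.86
Pr(exercise) under Q = N(d₂) = 0.1949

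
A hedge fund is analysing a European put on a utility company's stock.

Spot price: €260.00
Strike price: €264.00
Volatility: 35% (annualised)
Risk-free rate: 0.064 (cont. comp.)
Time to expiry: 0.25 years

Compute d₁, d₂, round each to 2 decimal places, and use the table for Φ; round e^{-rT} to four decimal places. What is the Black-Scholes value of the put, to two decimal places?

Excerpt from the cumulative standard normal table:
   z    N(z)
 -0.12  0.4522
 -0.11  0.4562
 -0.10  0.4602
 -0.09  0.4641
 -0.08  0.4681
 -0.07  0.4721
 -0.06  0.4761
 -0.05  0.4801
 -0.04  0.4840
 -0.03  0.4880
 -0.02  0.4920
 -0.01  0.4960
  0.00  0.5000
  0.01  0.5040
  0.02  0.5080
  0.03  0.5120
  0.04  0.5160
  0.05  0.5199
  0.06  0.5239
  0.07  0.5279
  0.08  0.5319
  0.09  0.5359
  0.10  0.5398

€17.52

σ√T = 0.35·√0.25 = 0.1750
d₁ = [ln(260/264) + (0.064 + 0.35²/2)·0.25] / 0.1750 = [-0.0153 + 0.0313] / 0.1750 = 0.0917 ⇒ 0.09
d₂ = d₁ − σ√T = 0.0917 − 0.1750 = -0.0833 ⇒ -0.08
exp(−rT) = exp(−0.064·0.25) = 0.9841
P = 264·0.9841·N(0.08) − 260·N(-0.09) = 264·0.9841·0.5319 − 260·0.4641 = 138.1889 − 120.6660 = 17.5229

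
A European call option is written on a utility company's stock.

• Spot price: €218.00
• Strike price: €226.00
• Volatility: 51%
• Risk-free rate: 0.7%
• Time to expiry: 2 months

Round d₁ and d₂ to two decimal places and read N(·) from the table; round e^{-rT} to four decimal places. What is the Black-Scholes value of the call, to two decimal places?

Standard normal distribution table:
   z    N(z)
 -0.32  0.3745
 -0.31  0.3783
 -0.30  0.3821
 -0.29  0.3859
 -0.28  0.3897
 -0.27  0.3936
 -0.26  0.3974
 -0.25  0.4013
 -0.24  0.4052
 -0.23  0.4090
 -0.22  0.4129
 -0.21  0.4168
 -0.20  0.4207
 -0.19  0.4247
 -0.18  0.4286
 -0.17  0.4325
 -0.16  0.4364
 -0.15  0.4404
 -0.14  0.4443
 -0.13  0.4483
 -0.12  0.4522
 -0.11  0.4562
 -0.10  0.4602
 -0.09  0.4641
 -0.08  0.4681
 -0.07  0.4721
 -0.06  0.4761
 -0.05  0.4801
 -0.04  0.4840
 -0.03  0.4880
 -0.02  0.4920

€14.94

σ√T = 0.51·√0.1667 = 0.2082
d₁ = [ln(218/226) + (0.007 + 0.51²/2)·0.1667] / 0.2082 = [-0.0360 + 0.0228] / 0.2082 = -0.0634 ⇒ -0.06
d₂ = d₁ − σ√T = -0.0634 − 0.2082 = -0.2716 ⇒ -0.27
e^(−rT) = e^(−0.007·0.1667) = 0.9988
N(d₁) = N(-0.06) = 0.4761;  N(d₂) = N(-0.27) = 0.3936
C = 218·0.4761 − 226·0.9988·0.3936 = 103.7898 − 88.8469 = 14.9429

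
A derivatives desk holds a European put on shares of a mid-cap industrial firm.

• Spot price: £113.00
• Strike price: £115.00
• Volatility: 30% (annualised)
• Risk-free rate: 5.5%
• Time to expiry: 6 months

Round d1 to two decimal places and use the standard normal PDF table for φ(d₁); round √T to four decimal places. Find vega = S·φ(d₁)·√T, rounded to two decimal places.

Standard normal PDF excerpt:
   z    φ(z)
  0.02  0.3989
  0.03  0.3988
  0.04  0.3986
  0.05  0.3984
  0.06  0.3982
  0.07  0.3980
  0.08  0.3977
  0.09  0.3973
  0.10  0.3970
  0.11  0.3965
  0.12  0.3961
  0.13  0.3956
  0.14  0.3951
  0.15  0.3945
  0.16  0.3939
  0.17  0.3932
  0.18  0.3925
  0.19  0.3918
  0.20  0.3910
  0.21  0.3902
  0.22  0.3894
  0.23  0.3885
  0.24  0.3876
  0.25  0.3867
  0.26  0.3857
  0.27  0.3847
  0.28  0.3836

31.52

σ√T = 0.3 × 0.7071 = 0.2121
ln(S/K) + (r + σ²/2)T = ln(113/115) + (0.055 + 0.3²/2)·0.5 = -0.0175 + 0.0500 = 0.0325
d₁ = 0.0325 / 0.2121 = 0.1530 which rounds to 0.15
√T = √0.5 = 0.7071
φ(d₁) = φ(0.15) = 0.3945
vega = S·φ(d₁)·√T = 113·0.3945·0.7071 = 31.5215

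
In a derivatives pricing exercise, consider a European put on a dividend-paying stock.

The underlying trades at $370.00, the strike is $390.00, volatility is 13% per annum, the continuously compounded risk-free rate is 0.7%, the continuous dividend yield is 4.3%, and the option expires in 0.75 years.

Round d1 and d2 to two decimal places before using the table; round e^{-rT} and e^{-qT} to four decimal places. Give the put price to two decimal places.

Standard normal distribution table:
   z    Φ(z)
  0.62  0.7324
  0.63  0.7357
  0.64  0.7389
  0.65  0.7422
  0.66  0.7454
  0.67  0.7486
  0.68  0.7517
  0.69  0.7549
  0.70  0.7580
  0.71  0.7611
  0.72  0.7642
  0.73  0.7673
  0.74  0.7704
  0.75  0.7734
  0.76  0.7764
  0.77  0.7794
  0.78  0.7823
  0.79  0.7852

σ√T = 0.13 × 0.8660 = 0.1126
ln(S/K) + (r − q + σ²/2)T = ln(370/390) + (0.007 − 0.043 + 0.13²/2)·0.75 = -0.0526 − 0.0207 = -0.0733
d₁ = -0.0733 / 0.1126 = -0.6511 ⇒ -0.65
d₂ = d₁ − σ√T = -0.6511 − 0.1126 = -0.7637 ⇒ -0.76
exp(−qT) = exp(−0.043·0.75) = 0.9683;  exp(−rT) = exp(−0.007·0.75) = 0.9948
P = 390·0.9948·N(0.76) − 370·0.9683·N(0.65) = 390·0.9948·0.7764 − 370·0.9683·0.7422 = 301.2215 − 265.9087 = 35.3127

$35.31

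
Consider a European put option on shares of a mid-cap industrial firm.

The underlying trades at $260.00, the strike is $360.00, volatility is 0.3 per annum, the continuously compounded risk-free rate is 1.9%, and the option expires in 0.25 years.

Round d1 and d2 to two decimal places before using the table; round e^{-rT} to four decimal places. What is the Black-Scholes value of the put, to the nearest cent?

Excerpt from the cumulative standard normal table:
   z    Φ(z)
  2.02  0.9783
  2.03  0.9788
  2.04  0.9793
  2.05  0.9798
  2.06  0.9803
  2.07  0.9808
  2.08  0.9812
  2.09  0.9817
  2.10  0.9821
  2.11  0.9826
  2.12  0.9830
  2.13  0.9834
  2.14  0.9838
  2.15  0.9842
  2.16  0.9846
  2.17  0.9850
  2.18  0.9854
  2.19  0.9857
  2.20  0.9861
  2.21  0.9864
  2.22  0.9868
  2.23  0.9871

$98.56

σ√T = 0.3 × 0.5000 = 0.1500
d₁ = [ln(260/360) + (0.019 + 0.3²/2)·0.25] / 0.1500 = [-0.3254 + 0.0160] / 0.1500 = -2.0628 ⇒ -2.06
d₂ = d₁ − σ√T = -2.0628 − 0.1500 = -2.2128 ⇒ -2.21
exp(−rT) = exp(−0.019·0.25) = 0.9953
N(−d₂) = N(2.21) = 0.9864;  N(−d₁) = N(2.06) = 0.9803
P = 360·0.9953·0.9864 − 260·0.9803 = 353.4350 − 254.8780 = 98.5570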